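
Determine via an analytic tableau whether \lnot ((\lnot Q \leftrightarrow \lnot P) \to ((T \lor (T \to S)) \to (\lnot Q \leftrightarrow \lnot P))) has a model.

Initial set: {\lnot ((\lnot Q \leftrightarrow \lnot P) \to ((T \lor (T \to S)) \to (\lnot Q \leftrightarrow \lnot P)))}.
\lnot ((\lnot Q \leftrightarrow \lnot P) \to ((T \lor (T \to S)) \to (\lnot Q \leftrightarrow \lnot P))): α-rule — add (\lnot Q \leftrightarrow \lnot P), \lnot ((T \lor (T \to S)) \to (\lnot Q \leftrightarrow \lnot P)).
\lnot ((T \lor (T \to S)) \to (\lnot Q \leftrightarrow \lnot P)): α-rule — add (T \lor (T \to S)), \lnot (\lnot Q \leftrightarrow \lnot P).
(\lnot Q \leftrightarrow \lnot P): β-rule — branch into \lnot Q, \lnot P  //  \lnot \lnot Q, \lnot \lnot P.
  branch 1 (add \lnot Q, \lnot P):
    (T \lor (T \to S)): β-rule — branch into T  //  (T \to S).
      branch 1.1 (add T):
        \lnot (\lnot Q \leftrightarrow \lnot P): β-rule — branch into \lnot Q, \lnot \lnot P  //  \lnot \lnot Q, \lnot P.
          branch 1.1.1 (add \lnot Q, \lnot \lnot P):
            × closes — contains both P and \lnot P.
          branch 1.1.2 (add \lnot \lnot Q, \lnot P):
            × closes — contains both Q and \lnot Q.
      branch 1.2 (add (T \to S)):
        \lnot (\lnot Q \leftrightarrow \lnot P): β-rule — branch into \lnot Q, \lnot \lnot P  //  \lnot \lnot Q, \lnot P.
          branch 1.2.1 (add \lnot Q, \lnot \lnot P):
            × closes — contains both P and \lnot P.
          branch 1.2.2 (add \lnot \lnot Q, \lnot P):
            × closes — contains both Q and \lnot Q.
  branch 2 (add \lnot \lnot Q, \lnot \lnot P):
    (T \lor (T \to S)): β-rule — branch into T  //  (T \to S).
      branch 2.1 (add T):
        \lnot (\lnot Q \leftrightarrow \lnot P): β-rule — branch into \lnot Q, \lnot \lnot P  //  \lnot \lnot Q, \lnot P.
          branch 2.1.1 (add \lnot Q, \lnot \lnot P):
            × closes — contains both Q and \lnot Q.
          branch 2.1.2 (add \lnot \lnot Q, \lnot P):
            × closes — contains both P and \lnot P.
      branch 2.2 (add (T \to S)):
        \lnot (\lnot Q \leftrightarrow \lnot P): β-rule — branch into \lnot Q, \lnot \lnot P  //  \lnot \lnot Q, \lnot P.
          branch 2.2.1 (add \lnot Q, \lnot \lnot P):
            × closes — contains both Q and \lnot Q.
          branch 2.2.2 (add \lnot \lnot Q, \lnot P):
            × closes — contains both P and \lnot P.
All 8 branches close.
Every branch closed; the formula is unsatisfiable.

Unsatisfiable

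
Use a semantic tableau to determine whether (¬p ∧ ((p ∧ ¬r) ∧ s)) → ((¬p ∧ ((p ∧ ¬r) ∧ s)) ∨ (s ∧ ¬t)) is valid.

Valid

Assume the negation and expand:
Initial set: {¬((¬p ∧ ((p ∧ ¬r) ∧ s)) → ((¬p ∧ ((p ∧ ¬r) ∧ s)) ∨ (s ∧ ¬t)))}.
¬((¬p ∧ ((p ∧ ¬r) ∧ s)) → ((¬p ∧ ((p ∧ ¬r) ∧ s)) ∨ (s ∧ ¬t))): α-rule — add (¬p ∧ ((p ∧ ¬r) ∧ s)), ¬((¬p ∧ ((p ∧ ¬r) ∧ s)) ∨ (s ∧ ¬t)).
(¬p ∧ ((p ∧ ¬r) ∧ s)): α-rule — add ¬p, ((p ∧ ¬r) ∧ s).
¬((¬p ∧ ((p ∧ ¬r) ∧ s)) ∨ (s ∧ ¬t)): α-rule — add ¬(¬p ∧ ((p ∧ ¬r) ∧ s)), ¬(s ∧ ¬t).
((p ∧ ¬r) ∧ s): α-rule — add (p ∧ ¬r), s.
(p ∧ ¬r): α-rule — add p, ¬r.
× closes — contains both p and ¬p.
All 1 branch closes.
Every branch closed, so the negation is unsatisfiable and the formula is valid.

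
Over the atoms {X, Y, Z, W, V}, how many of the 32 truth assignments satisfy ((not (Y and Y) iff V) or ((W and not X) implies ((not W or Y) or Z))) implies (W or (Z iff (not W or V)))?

Initial set: {(((not (Y and Y) iff V) or ((W and not X) implies ((not W or Y) or Z))) implies (W or (Z iff (not W or V))))}.
(((not (Y and Y) iff V) or ((W and not X) implies ((not W or Y) or Z))) implies (W or (Z iff (not W or V)))): β-rule — branch into not ((not (Y and Y) iff V) or ((W and not X) implies ((not W or Y) or Z)))  //  (W or (Z iff (not W or V))).
  branch 1 (add not ((not (Y and Y) iff V) or ((W and not X) implies ((not W or Y) or Z)))):
    not ((not (Y and Y) iff V) or ((W and not X) implies ((not W or Y) or Z))): α-rule — add not (not (Y and Y) iff V), not ((W and not X) implies ((not W or Y) or Z)).
    not ((W and not X) implies ((not W or Y) or Z)): α-rule — add (W and not X), not ((not W or Y) or Z).
    (W and not X): α-rule — add W, not X.
    not ((not W or Y) or Z): α-rule — add not (not W or Y), not Z.
    not (not W or Y): α-rule — add not not W, not Y.
    not (not (Y and Y) iff V): β-rule — branch into not (Y and Y), not V  //  not not (Y and Y), V.
      branch 1.1 (add not (Y and Y), not V):
        not (Y and Y): β-rule — branch into not Y  //  not Y.
          branch 1.1.1 (add not Y):
            ○ open, literals {V=F, W=T, X=F, Y=F, Z=F}.
          branch 1.1.2 (add not Y):
            ○ open, literals {V=F, W=T, X=F, Y=F, Z=F}.
      branch 1.2 (add not not (Y and Y), V):
        not not (Y and Y): α-rule — add Y, Y.
        × closes — contains both Y and not Y.
  branch 2 (add (W or (Z iff (not W or V)))):
    (W or (Z iff (not W or V))): β-rule — branch into W  //  (Z iff (not W or V)).
      branch 2.1 (add W):
        ○ open, literals {W=T}.
      branch 2.2 (add (Z iff (not W or V))):
        (Z iff (not W or V)): β-rule — branch into Z, (not W or V)  //  not Z, not (not W or V).
          branch 2.2.1 (add Z, (not W or V)):
            (not W or V): β-rule — branch into not W  //  V.
              branch 2.2.1.1 (add not W):
                ○ open, literals {W=F, Z=T}.
              branch 2.2.1.2 (add V):
                ○ open, literals {V=T, Z=T}.
          branch 2.2.2 (add not Z, not (not W or V)):
            not (not W or V): α-rule — add not not W, not V.
            ○ open, literals {V=F, W=T, Z=F}.
1 branch closed, 6 open.
Each open branch fixes some atoms; the unmentioned ones are free. Counting distinct full assignments: branch {V=F, W=T, X=F, Y=F, Z=F} (none free) contributes 1 new; branch {V=F, W=T, X=F, Y=F, Z=F} (none free) contributes 0 new; branch {W=T} (X, Y, Z, V) contributes 15 new; branch {W=F, Z=T} (X, Y, V) contributes 8 new; branch {V=T, Z=T} (X, Y, W) contributes 0 new; branch {V=F, W=T, Z=F} (X, Y) contributes 0 new. Total: 24.

24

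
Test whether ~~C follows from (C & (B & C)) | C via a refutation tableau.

Yes

Initial set: {((C & (B & C)) | C); ~~~C}.
~~~C: drop double negation, giving ~C.
((C & (B & C)) | C): β-rule — branch into (C & (B & C))  //  C.
  branch 1 (add (C & (B & C))):
    (C & (B & C)): α-rule — add C, (B & C).
    × closes — contains both C and ~C.
  branch 2 (add C):
    × closes — contains both C and ~C.
All 2 branches close.
Every branch closed, so the premises entail the conclusion.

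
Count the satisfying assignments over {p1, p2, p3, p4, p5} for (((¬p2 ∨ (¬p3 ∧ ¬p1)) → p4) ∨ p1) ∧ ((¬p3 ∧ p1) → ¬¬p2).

22

Initial set: {((((¬p2 ∨ (¬p3 ∧ ¬p1)) → p4) ∨ p1) ∧ ((¬p3 ∧ p1) → ¬¬p2))}.
((((¬p2 ∨ (¬p3 ∧ ¬p1)) → p4) ∨ p1) ∧ ((¬p3 ∧ p1) → ¬¬p2)): α-rule — add (((¬p2 ∨ (¬p3 ∧ ¬p1)) → p4) ∨ p1), ((¬p3 ∧ p1) → ¬¬p2).
(((¬p2 ∨ (¬p3 ∧ ¬p1)) → p4) ∨ p1): β-rule — branch into ((¬p2 ∨ (¬p3 ∧ ¬p1)) → p4)  //  p1.
  branch 1 (add ((¬p2 ∨ (¬p3 ∧ ¬p1)) → p4)):
    ((¬p3 ∧ p1) → ¬¬p2): β-rule — branch into ¬(¬p3 ∧ p1)  //  ¬¬p2.
      branch 1.1 (add ¬(¬p3 ∧ p1)):
        ((¬p2 ∨ (¬p3 ∧ ¬p1)) → p4): β-rule — branch into ¬(¬p2 ∨ (¬p3 ∧ ¬p1))  //  p4.
          branch 1.1.1 (add ¬(¬p2 ∨ (¬p3 ∧ ¬p1))):
            ¬(¬p2 ∨ (¬p3 ∧ ¬p1)): α-rule — add ¬¬p2, ¬(¬p3 ∧ ¬p1).
            ¬(¬p3 ∧ p1): β-rule — branch into ¬¬p3  //  ¬p1.
              branch 1.1.1.1 (add ¬¬p3):
                ¬(¬p3 ∧ ¬p1): β-rule — branch into ¬¬p3  //  ¬¬p1.
                  branch 1.1.1.1.1 (add ¬¬p3):
                    ○ open, literals {p2=1, p3=1}.
                  branch 1.1.1.1.2 (add ¬¬p1):
                    ○ open, literals {p1=1, p2=1, p3=1}.
              branch 1.1.1.2 (add ¬p1):
                ¬(¬p3 ∧ ¬p1): β-rule — branch into ¬¬p3  //  ¬¬p1.
                  branch 1.1.1.2.1 (add ¬¬p3):
                    ○ open, literals {p1=0, p2=1, p3=1}.
                  branch 1.1.1.2.2 (add ¬¬p1):
                    × closes — contains both p1 and ¬p1.
          branch 1.1.2 (add p4):
            ¬(¬p3 ∧ p1): β-rule — branch into ¬¬p3  //  ¬p1.
              branch 1.1.2.1 (add ¬¬p3):
                ○ open, literals {p3=1, p4=1}.
              branch 1.1.2.2 (add ¬p1):
                ○ open, literals {p1=0, p4=1}.
      branch 1.2 (add ¬¬p2):
        ¬¬p2: drop double negation, giving p2.
        ((¬p2 ∨ (¬p3 ∧ ¬p1)) → p4): β-rule — branch into ¬(¬p2 ∨ (¬p3 ∧ ¬p1))  //  p4.
          branch 1.2.1 (add ¬(¬p2 ∨ (¬p3 ∧ ¬p1))):
            ¬(¬p2 ∨ (¬p3 ∧ ¬p1)): α-rule — add ¬¬p2, ¬(¬p3 ∧ ¬p1).
            ¬(¬p3 ∧ ¬p1): β-rule — branch into ¬¬p3  //  ¬¬p1.
              branch 1.2.1.1 (add ¬¬p3):
                ○ open, literals {p2=1, p3=1}.
              branch 1.2.1.2 (add ¬¬p1):
                ○ open, literals {p1=1, p2=1}.
          branch 1.2.2 (add p4):
            ○ open, literals {p2=1, p4=1}.
  branch 2 (add p1):
    ((¬p3 ∧ p1) → ¬¬p2): β-rule — branch into ¬(¬p3 ∧ p1)  //  ¬¬p2.
      branch 2.1 (add ¬(¬p3 ∧ p1)):
        ¬(¬p3 ∧ p1): β-rule — branch into ¬¬p3  //  ¬p1.
          branch 2.1.1 (add ¬¬p3):
            ○ open, literals {p1=1, p3=1}.
          branch 2.1.2 (add ¬p1):
            × closes — contains both p1 and ¬p1.
      branch 2.2 (add ¬¬p2):
        ¬¬p2: drop double negation, giving p2.
        ○ open, literals {p1=1, p2=1}.
2 branches closed, 10 open.
Each open branch fixes some atoms; the unmentioned ones are free. Counting distinct full assignments: branch {p2=1, p3=1} (p1, p4, p5) contributes 8 new; branch {p1=1, p2=1, p3=1} (p4, p5) contributes 0 new; branch {p1=0, p2=1, p3=1} (p4, p5) contributes 0 new; branch {p3=1, p4=1} (p1, p2, p5) contributes 4 new; branch {p1=0, p4=1} (p2, p3, p5) contributes 4 new; branch {p2=1, p3=1} (p1, p4, p5) contributes 0 new; branch {p1=1, p2=1} (p3, p4, p5) contributes 4 new; branch {p2=1, p4=1} (p1, p3, p5) contributes 0 new; branch {p1=1, p3=1} (p2, p4, p5) contributes 2 new; branch {p1=1, p2=1} (p3, p4, p5) contributes 0 new. Total: 22.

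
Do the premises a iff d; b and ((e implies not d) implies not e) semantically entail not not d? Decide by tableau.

No

Initial set: {(a iff d); (b and ((e implies not d) implies not e)); not not not d}.
(b and ((e implies not d) implies not e)): α-rule — add b, ((e implies not d) implies not e).
not not not d: drop double negation, giving not d.
(a iff d): β-rule — branch into a, d  //  not a, not d.
  branch 1 (add a, d):
    × closes — contains both d and not d.
  branch 2 (add not a, not d):
    ((e implies not d) implies not e): β-rule — branch into not (e implies not d)  //  not e.
      branch 2.1 (add not (e implies not d)):
        not (e implies not d): α-rule — add e, not not d.
        × closes — contains both d and not d.
      branch 2.2 (add not e):
        ○ open, literals {a=0, b=1, d=0, e=0}.
2 branches closed, 1 open.
An open branch gives a countermodel: a=0, b=1, d=0, e=0 (unmentioned atoms arbitrary); the premises hold there but the conclusion fails.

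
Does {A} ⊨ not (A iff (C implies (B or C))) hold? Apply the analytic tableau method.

No

Initial set: {A; not not (A iff (C implies (B or C)))}.
not not (A iff (C implies (B or C))): β-rule — branch into A, (C implies (B or C))  //  not A, not (C implies (B or C)).
  branch 1 (add A, (C implies (B or C))):
    (C implies (B or C)): β-rule — branch into not C  //  (B or C).
      branch 1.1 (add not C):
        ○ open, literals {A=1, C=0}.
      branch 1.2 (add (B or C)):
        (B or C): β-rule — branch into B  //  C.
          branch 1.2.1 (add B):
            ○ open, literals {A=1, B=1}.
          branch 1.2.2 (add C):
            ○ open, literals {A=1, C=1}.
  branch 2 (add not A, not (C implies (B or C))):
    × closes — contains both A and not A.
1 branch closed, 3 open.
An open branch gives a countermodel: A=1, C=0 (unmentioned atoms arbitrary); the premises hold there but the conclusion fails.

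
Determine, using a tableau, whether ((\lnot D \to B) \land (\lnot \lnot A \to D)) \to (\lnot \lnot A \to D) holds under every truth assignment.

Assume the negation and expand:
Initial set: {\lnot (((\lnot D \to B) \land (\lnot \lnot A \to D)) \to (\lnot \lnot A \to D))}.
\lnot (((\lnot D \to B) \land (\lnot \lnot A \to D)) \to (\lnot \lnot A \to D)): α-rule — add ((\lnot D \to B) \land (\lnot \lnot A \to D)), \lnot (\lnot \lnot A \to D).
((\lnot D \to B) \land (\lnot \lnot A \to D)): α-rule — add (\lnot D \to B), (\lnot \lnot A \to D).
\lnot (\lnot \lnot A \to D): α-rule — add \lnot \lnot A, \lnot D.
\lnot \lnot A: drop double negation, giving A.
(\lnot D \to B): β-rule — branch into \lnot \lnot D  //  B.
  branch 1 (add \lnot \lnot D):
    × closes — contains both D and \lnot D.
  branch 2 (add B):
    (\lnot \lnot A \to D): β-rule — branch into \lnot \lnot \lnot A  //  D.
      branch 2.1 (add \lnot \lnot \lnot A):
        \lnot \lnot \lnot A: drop double negation, giving \lnot A.
        × closes — contains both A and \lnot A.
      branch 2.2 (add D):
        × closes — contains both D and \lnot D.
All 3 branches close.
Every branch closed, so the negation is unsatisfiable and the formula is valid.

Valid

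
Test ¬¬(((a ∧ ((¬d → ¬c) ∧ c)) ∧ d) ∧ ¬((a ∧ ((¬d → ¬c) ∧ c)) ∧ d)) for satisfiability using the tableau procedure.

Unsatisfiable

Initial set: {¬¬(((a ∧ ((¬d → ¬c) ∧ c)) ∧ d) ∧ ¬((a ∧ ((¬d → ¬c) ∧ c)) ∧ d))}.
¬¬(((a ∧ ((¬d → ¬c) ∧ c)) ∧ d) ∧ ¬((a ∧ ((¬d → ¬c) ∧ c)) ∧ d)): drop double negation, giving (((a ∧ ((¬d → ¬c) ∧ c)) ∧ d) ∧ ¬((a ∧ ((¬d → ¬c) ∧ c)) ∧ d)).
(((a ∧ ((¬d → ¬c) ∧ c)) ∧ d) ∧ ¬((a ∧ ((¬d → ¬c) ∧ c)) ∧ d)): α-rule — add ((a ∧ ((¬d → ¬c) ∧ c)) ∧ d), ¬((a ∧ ((¬d → ¬c) ∧ c)) ∧ d).
((a ∧ ((¬d → ¬c) ∧ c)) ∧ d): α-rule — add (a ∧ ((¬d → ¬c) ∧ c)), d.
(a ∧ ((¬d → ¬c) ∧ c)): α-rule — add a, ((¬d → ¬c) ∧ c).
((¬d → ¬c) ∧ c): α-rule — add (¬d → ¬c), c.
¬((a ∧ ((¬d → ¬c) ∧ c)) ∧ d): β-rule — branch into ¬(a ∧ ((¬d → ¬c) ∧ c))  //  ¬d.
  branch 1 (add ¬(a ∧ ((¬d → ¬c) ∧ c))):
    (¬d → ¬c): β-rule — branch into ¬¬d  //  ¬c.
      branch 1.1 (add ¬¬d):
        ¬(a ∧ ((¬d → ¬c) ∧ c)): β-rule — branch into ¬a  //  ¬((¬d → ¬c) ∧ c).
          branch 1.1.1 (add ¬a):
            × closes — contains both a and ¬a.
          branch 1.1.2 (add ¬((¬d → ¬c) ∧ c)):
            ¬((¬d → ¬c) ∧ c): β-rule — branch into ¬(¬d → ¬c)  //  ¬c.
              branch 1.1.2.1 (add ¬(¬d → ¬c)):
                ¬(¬d → ¬c): α-rule — add ¬d, ¬¬c.
                × closes — contains both d and ¬d.
              branch 1.1.2.2 (add ¬c):
                × closes — contains both c and ¬c.
      branch 1.2 (add ¬c):
        × closes — contains both c and ¬c.
  branch 2 (add ¬d):
    × closes — contains both d and ¬d.
All 5 branches close.
Every branch closed; the formula is unsatisfiable.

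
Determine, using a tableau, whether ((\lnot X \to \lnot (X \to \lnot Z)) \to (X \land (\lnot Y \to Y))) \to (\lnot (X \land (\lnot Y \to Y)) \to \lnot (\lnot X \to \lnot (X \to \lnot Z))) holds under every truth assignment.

Assume the negation and expand:
Initial set: {\lnot (((\lnot X \to \lnot (X \to \lnot Z)) \to (X \land (\lnot Y \to Y))) \to (\lnot (X \land (\lnot Y \to Y)) \to \lnot (\lnot X \to \lnot (X \to \lnot Z))))}.
\lnot (((\lnot X \to \lnot (X \to \lnot Z)) \to (X \land (\lnot Y \to Y))) \to (\lnot (X \land (\lnot Y \to Y)) \to \lnot (\lnot X \to \lnot (X \to \lnot Z)))): α-rule — add ((\lnot X \to \lnot (X \to \lnot Z)) \to (X \land (\lnot Y \to Y))), \lnot (\lnot (X \land (\lnot Y \to Y)) \to \lnot (\lnot X \to \lnot (X \to \lnot Z))).
\lnot (\lnot (X \land (\lnot Y \to Y)) \to \lnot (\lnot X \to \lnot (X \to \lnot Z))): α-rule — add \lnot (X \land (\lnot Y \to Y)), \lnot \lnot (\lnot X \to \lnot (X \to \lnot Z)).
((\lnot X \to \lnot (X \to \lnot Z)) \to (X \land (\lnot Y \to Y))): β-rule — branch into \lnot (\lnot X \to \lnot (X \to \lnot Z))  //  (X \land (\lnot Y \to Y)).
  branch 1 (add \lnot (\lnot X \to \lnot (X \to \lnot Z))):
    \lnot (\lnot X \to \lnot (X \to \lnot Z)): α-rule — add \lnot X, \lnot \lnot (X \to \lnot Z).
    \lnot (X \land (\lnot Y \to Y)): β-rule — branch into \lnot X  //  \lnot (\lnot Y \to Y).
      branch 1.1 (add \lnot X):
        \lnot \lnot (\lnot X \to \lnot (X \to \lnot Z)): β-rule — branch into \lnot \lnot X  //  \lnot (X \to \lnot Z).
          branch 1.1.1 (add \lnot \lnot X):
            × closes — contains both X and \lnot X.
          branch 1.1.2 (add \lnot (X \to \lnot Z)):
            \lnot (X \to \lnot Z): α-rule — add X, \lnot \lnot Z.
            × closes — contains both X and \lnot X.
      branch 1.2 (add \lnot (\lnot Y \to Y)):
        \lnot (\lnot Y \to Y): α-rule — add \lnot Y, \lnot Y.
        \lnot \lnot (\lnot X \to \lnot (X \to \lnot Z)): β-rule — branch into \lnot \lnot X  //  \lnot (X \to \lnot Z).
          branch 1.2.1 (add \lnot \lnot X):
            × closes — contains both X and \lnot X.
          branch 1.2.2 (add \lnot (X \to \lnot Z)):
            \lnot (X \to \lnot Z): α-rule — add X, \lnot \lnot Z.
            × closes — contains both X and \lnot X.
  branch 2 (add (X \land (\lnot Y \to Y))):
    (X \land (\lnot Y \to Y)): α-rule — add X, (\lnot Y \to Y).
    \lnot (X \land (\lnot Y \to Y)): β-rule — branch into \lnot X  //  \lnot (\lnot Y \to Y).
      branch 2.1 (add \lnot X):
        × closes — contains both X and \lnot X.
      branch 2.2 (add \lnot (\lnot Y \to Y)):
        \lnot (\lnot Y \to Y): α-rule — add \lnot Y, \lnot Y.
        \lnot \lnot (\lnot X \to \lnot (X \to \lnot Z)): β-rule — branch into \lnot \lnot X  //  \lnot (X \to \lnot Z).
          branch 2.2.1 (add \lnot \lnot X):
            (\lnot Y \to Y): β-rule — branch into \lnot \lnot Y  //  Y.
              branch 2.2.1.1 (add \lnot \lnot Y):
                × closes — contains both Y and \lnot Y.
              branch 2.2.1.2 (add Y):
                × closes — contains both Y and \lnot Y.
          branch 2.2.2 (add \lnot (X \to \lnot Z)):
            \lnot (X \to \lnot Z): α-rule — add X, \lnot \lnot Z.
            (\lnot Y \to Y): β-rule — branch into \lnot \lnot Y  //  Y.
              branch 2.2.2.1 (add \lnot \lnot Y):
                × closes — contains both Y and \lnot Y.
              branch 2.2.2.2 (add Y):
                × closes — contains both Y and \lnot Y.
All 9 branches close.
Every branch closed, so the negation is unsatisfiable and the formula is valid.

Valid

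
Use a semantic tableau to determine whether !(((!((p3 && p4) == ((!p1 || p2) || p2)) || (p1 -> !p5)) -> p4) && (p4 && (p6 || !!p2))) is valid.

Assume the negation and expand:
Initial set: {!!(((!((p3 && p4) == ((!p1 || p2) || p2)) || (p1 -> !p5)) -> p4) && (p4 && (p6 || !!p2)))}.
!!(((!((p3 && p4) == ((!p1 || p2) || p2)) || (p1 -> !p5)) -> p4) && (p4 && (p6 || !!p2))): α-rule — add ((!((p3 && p4) == ((!p1 || p2) || p2)) || (p1 -> !p5)) -> p4), (p4 && (p6 || !!p2)).
(p4 && (p6 || !!p2)): α-rule — add p4, (p6 || !!p2).
((!((p3 && p4) == ((!p1 || p2) || p2)) || (p1 -> !p5)) -> p4): β-rule — branch into !(!((p3 && p4) == ((!p1 || p2) || p2)) || (p1 -> !p5))  //  p4.
  branch 1 (add !(!((p3 && p4) == ((!p1 || p2) || p2)) || (p1 -> !p5))):
    !(!((p3 && p4) == ((!p1 || p2) || p2)) || (p1 -> !p5)): α-rule — add !!((p3 && p4) == ((!p1 || p2) || p2)), !(p1 -> !p5).
    !(p1 -> !p5): α-rule — add p1, !!p5.
    (p6 || !!p2): β-rule — branch into p6  //  !!p2.
      branch 1.1 (add p6):
        !!((p3 && p4) == ((!p1 || p2) || p2)): β-rule — branch into (p3 && p4), ((!p1 || p2) || p2)  //  !(p3 && p4), !((!p1 || p2) || p2).
          branch 1.1.1 (add (p3 && p4), ((!p1 || p2) || p2)):
            (p3 && p4): α-rule — add p3, p4.
            ((!p1 || p2) || p2): β-rule — branch into (!p1 || p2)  //  p2.
              branch 1.1.1.1 (add (!p1 || p2)):
                (!p1 || p2): β-rule — branch into !p1  //  p2.
                  branch 1.1.1.1.1 (add !p1):
                    × closes — contains both p1 and !p1.
                  branch 1.1.1.1.2 (add p2):
                    ○ open, literals {p1=T, p2=T, p3=T, p4=T, p5=T, p6=T}.
              branch 1.1.1.2 (add p2):
                ○ open, literals {p1=T, p2=T, p3=T, p4=T, p5=T, p6=T}.
          branch 1.1.2 (add !(p3 && p4), !((!p1 || p2) || p2)):
            !((!p1 || p2) || p2): α-rule — add !(!p1 || p2), !p2.
            !(!p1 || p2): α-rule — add !!p1, !p2.
            !(p3 && p4): β-rule — branch into !p3  //  !p4.
              branch 1.1.2.1 (add !p3):
                ○ open, literals {p1=T, p2=F, p3=F, p4=T, p5=T, p6=T}.
              branch 1.1.2.2 (add !p4):
                × closes — contains both p4 and !p4.
      branch 1.2 (add !!p2):
        !!p2: drop double negation, giving p2.
        !!((p3 && p4) == ((!p1 || p2) || p2)): β-rule — branch into (p3 && p4), ((!p1 || p2) || p2)  //  !(p3 && p4), !((!p1 || p2) || p2).
          branch 1.2.1 (add (p3 && p4), ((!p1 || p2) || p2)):
            (p3 && p4): α-rule — add p3, p4.
            ((!p1 || p2) || p2): β-rule — branch into (!p1 || p2)  //  p2.
              branch 1.2.1.1 (add (!p1 || p2)):
                (!p1 || p2): β-rule — branch into !p1  //  p2.
                  branch 1.2.1.1.1 (add !p1):
                    × closes — contains both p1 and !p1.
                  branch 1.2.1.1.2 (add p2):
                    ○ open, literals {p1=T, p2=T, p3=T, p4=T, p5=T}.
              branch 1.2.1.2 (add p2):
                ○ open, literals {p1=T, p2=T, p3=T, p4=T, p5=T}.
          branch 1.2.2 (add !(p3 && p4), !((!p1 || p2) || p2)):
            !((!p1 || p2) || p2): α-rule — add !(!p1 || p2), !p2.
            × closes — contains both p2 and !p2.
  branch 2 (add p4):
    (p6 || !!p2): β-rule — branch into p6  //  !!p2.
      branch 2.1 (add p6):
        ○ open, literals {p4=T, p6=T}.
      branch 2.2 (add !!p2):
        !!p2: drop double negation, giving p2.
        ○ open, literals {p2=T, p4=T}.
4 branches closed, 7 open.
An open branch gives a countermodel: p1=T, p2=T, p3=T, p4=T, p5=T, p6=T (unmentioned atoms arbitrary); under it the original formula is false.

Not valid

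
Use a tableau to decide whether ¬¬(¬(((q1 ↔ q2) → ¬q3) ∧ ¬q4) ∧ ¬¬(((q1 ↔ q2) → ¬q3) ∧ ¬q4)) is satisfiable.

Initial set: {T ¬¬(¬(((q1 ↔ q2) → ¬q3) ∧ ¬q4) ∧ ¬¬(((q1 ↔ q2) → ¬q3) ∧ ¬q4))}.
T ¬¬(¬(((q1 ↔ q2) → ¬q3) ∧ ¬q4) ∧ ¬¬(((q1 ↔ q2) → ¬q3) ∧ ¬q4)): drop double negation, giving T (¬(((q1 ↔ q2) → ¬q3) ∧ ¬q4) ∧ ¬¬(((q1 ↔ q2) → ¬q3) ∧ ¬q4)).
T (¬(((q1 ↔ q2) → ¬q3) ∧ ¬q4) ∧ ¬¬(((q1 ↔ q2) → ¬q3) ∧ ¬q4)): α-rule — add T ¬(((q1 ↔ q2) → ¬q3) ∧ ¬q4), T ¬¬(((q1 ↔ q2) → ¬q3) ∧ ¬q4).
T ¬¬(((q1 ↔ q2) → ¬q3) ∧ ¬q4): drop double negation, giving T (((q1 ↔ q2) → ¬q3) ∧ ¬q4).
T (((q1 ↔ q2) → ¬q3) ∧ ¬q4): α-rule — add T ((q1 ↔ q2) → ¬q3), T ¬q4.
T ¬(((q1 ↔ q2) → ¬q3) ∧ ¬q4): β-rule — branch into F ((q1 ↔ q2) → ¬q3)  //  F ¬q4.
  branch 1 (add F ((q1 ↔ q2) → ¬q3)):
    F ((q1 ↔ q2) → ¬q3): α-rule — add T (q1 ↔ q2), F ¬q3.
    T ((q1 ↔ q2) → ¬q3): β-rule — branch into F (q1 ↔ q2)  //  T ¬q3.
      branch 1.1 (add F (q1 ↔ q2)):
        T (q1 ↔ q2): β-rule — branch into T q1, T q2  //  F q1, F q2.
          branch 1.1.1 (add T q1, T q2):
            F (q1 ↔ q2): β-rule — branch into T q1, F q2  //  F q1, T q2.
              branch 1.1.1.1 (add T q1, F q2):
                × closes — contains both q2 and ¬q2.
              branch 1.1.1.2 (add F q1, T q2):
                × closes — contains both q1 and ¬q1.
          branch 1.1.2 (add F q1, F q2):
            F (q1 ↔ q2): β-rule — branch into T q1, F q2  //  F q1, T q2.
              branch 1.1.2.1 (add T q1, F q2):
                × closes — contains both q1 and ¬q1.
              branch 1.1.2.2 (add F q1, T q2):
                × closes — contains both q2 and ¬q2.
      branch 1.2 (add T ¬q3):
        × closes — contains both q3 and ¬q3.
  branch 2 (add F ¬q4):
    × closes — contains both q4 and ¬q4.
All 6 branches close.
Every branch closed; the formula is unsatisfiable.

Unsatisfiable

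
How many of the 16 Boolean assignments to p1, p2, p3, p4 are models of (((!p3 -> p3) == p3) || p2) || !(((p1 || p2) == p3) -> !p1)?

Initial set: {((((!p3 -> p3) == p3) || p2) || !(((p1 || p2) == p3) -> !p1))}.
((((!p3 -> p3) == p3) || p2) || !(((p1 || p2) == p3) -> !p1)): β-rule — branch into (((!p3 -> p3) == p3) || p2)  //  !(((p1 || p2) == p3) -> !p1).
  branch 1 (add (((!p3 -> p3) == p3) || p2)):
    (((!p3 -> p3) == p3) || p2): β-rule — branch into ((!p3 -> p3) == p3)  //  p2.
      branch 1.1 (add ((!p3 -> p3) == p3)):
        ((!p3 -> p3) == p3): β-rule — branch into (!p3 -> p3), p3  //  !(!p3 -> p3), !p3.
          branch 1.1.1 (add (!p3 -> p3), p3):
            (!p3 -> p3): β-rule — branch into !!p3  //  p3.
              branch 1.1.1.1 (add !!p3):
                ○ open, literals {p3=true}.
              branch 1.1.1.2 (add p3):
                ○ open, literals {p3=true}.
          branch 1.1.2 (add !(!p3 -> p3), !p3):
            !(!p3 -> p3): α-rule — add !p3, !p3.
            ○ open, literals {p3=false}.
      branch 1.2 (add p2):
        ○ open, literals {p2=true}.
  branch 2 (add !(((p1 || p2) == p3) -> !p1)):
    !(((p1 || p2) == p3) -> !p1): α-rule — add ((p1 || p2) == p3), !!p1.
    ((p1 || p2) == p3): β-rule — branch into (p1 || p2), p3  //  !(p1 || p2), !p3.
      branch 2.1 (add (p1 || p2), p3):
        (p1 || p2): β-rule — branch into p1  //  p2.
          branch 2.1.1 (add p1):
            ○ open, literals {p1=true, p3=true}.
          branch 2.1.2 (add p2):
            ○ open, literals {p1=true, p2=true, p3=true}.
      branch 2.2 (add !(p1 || p2), !p3):
        !(p1 || p2): α-rule — add !p1, !p2.
        × closes — contains both p1 and !p1.
1 branch closed, 6 open.
Each open branch fixes some atoms; the unmentioned ones are free. Counting distinct full assignments: branch {p3=true} (p1, p2, p4) contributes 8 new; branch {p3=true} (p1, p2, p4) contributes 0 new; branch {p3=false} (p1, p2, p4) contributes 8 new; branch {p2=true} (p1, p3, p4) contributes 0 new; branch {p1=true, p3=true} (p2, p4) contributes 0 new; branch {p1=true, p2=true, p3=true} (p4) contributes 0 new. Total: 16.

16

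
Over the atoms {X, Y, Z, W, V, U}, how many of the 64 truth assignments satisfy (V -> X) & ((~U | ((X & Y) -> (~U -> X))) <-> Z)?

24

Initial set: {T ((V -> X) & ((~U | ((X & Y) -> (~U -> X))) <-> Z))}.
T ((V -> X) & ((~U | ((X & Y) -> (~U -> X))) <-> Z)): α-rule — add T (V -> X), T ((~U | ((X & Y) -> (~U -> X))) <-> Z).
T (V -> X): β-rule — branch into F V  //  T X.
  branch 1 (add F V):
    T ((~U | ((X & Y) -> (~U -> X))) <-> Z): β-rule — branch into T (~U | ((X & Y) -> (~U -> X))), T Z  //  F (~U | ((X & Y) -> (~U -> X))), F Z.
      branch 1.1 (add T (~U | ((X & Y) -> (~U -> X))), T Z):
        T (~U | ((X & Y) -> (~U -> X))): β-rule — branch into T ~U  //  T ((X & Y) -> (~U -> X)).
          branch 1.1.1 (add T ~U):
            ○ open, literals {U=0, V=0, Z=1}.
          branch 1.1.2 (add T ((X & Y) -> (~U -> X))):
            T ((X & Y) -> (~U -> X)): β-rule — branch into F (X & Y)  //  T (~U -> X).
              branch 1.1.2.1 (add F (X & Y)):
                F (X & Y): β-rule — branch into F X  //  F Y.
                  branch 1.1.2.1.1 (add F X):
                    ○ open, literals {V=0, X=0, Z=1}.
                  branch 1.1.2.1.2 (add F Y):
                    ○ open, literals {V=0, Y=0, Z=1}.
              branch 1.1.2.2 (add T (~U -> X)):
                T (~U -> X): β-rule — branch into F ~U  //  T X.
                  branch 1.1.2.2.1 (add F ~U):
                    ○ open, literals {U=1, V=0, Z=1}.
                  branch 1.1.2.2.2 (add T X):
                    ○ open, literals {V=0, X=1, Z=1}.
      branch 1.2 (add F (~U | ((X & Y) -> (~U -> X))), F Z):
        F (~U | ((X & Y) -> (~U -> X))): α-rule — add F ~U, F ((X & Y) -> (~U -> X)).
        F ((X & Y) -> (~U -> X)): α-rule — add T (X & Y), F (~U -> X).
        T (X & Y): α-rule — add T X, T Y.
        F (~U -> X): α-rule — add T ~U, F X.
        × closes — contains both U and ~U.
  branch 2 (add T X):
    T ((~U | ((X & Y) -> (~U -> X))) <-> Z): β-rule — branch into T (~U | ((X & Y) -> (~U -> X))), T Z  //  F (~U | ((X & Y) -> (~U -> X))), F Z.
      branch 2.1 (add T (~U | ((X & Y) -> (~U -> X))), T Z):
        T (~U | ((X & Y) -> (~U -> X))): β-rule — branch into T ~U  //  T ((X & Y) -> (~U -> X)).
          branch 2.1.1 (add T ~U):
            ○ open, literals {U=0, X=1, Z=1}.
          branch 2.1.2 (add T ((X & Y) -> (~U -> X))):
            T ((X & Y) -> (~U -> X)): β-rule — branch into F (X & Y)  //  T (~U -> X).
              branch 2.1.2.1 (add F (X & Y)):
                F (X & Y): β-rule — branch into F X  //  F Y.
                  branch 2.1.2.1.1 (add F X):
                    × closes — contains both X and ~X.
                  branch 2.1.2.1.2 (add F Y):
                    ○ open, literals {X=1, Y=0, Z=1}.
              branch 2.1.2.2 (add T (~U -> X)):
                T (~U -> X): β-rule — branch into F ~U  //  T X.
                  branch 2.1.2.2.1 (add F ~U):
                    ○ open, literals {U=1, X=1, Z=1}.
                  branch 2.1.2.2.2 (add T X):
                    ○ open, literals {X=1, Z=1}.
      branch 2.2 (add F (~U | ((X & Y) -> (~U -> X))), F Z):
        F (~U | ((X & Y) -> (~U -> X))): α-rule — add F ~U, F ((X & Y) -> (~U -> X)).
        F ((X & Y) -> (~U -> X)): α-rule — add T (X & Y), F (~U -> X).
        T (X & Y): α-rule — add T X, T Y.
        F (~U -> X): α-rule — add T ~U, F X.
        × closes — contains both U and ~U.
3 branches closed, 9 open.
Each open branch fixes some atoms; the unmentioned ones are free. Counting distinct full assignments: branch {U=0, V=0, Z=1} (X, Y, W) contributes 8 new; branch {V=0, X=0, Z=1} (Y, W, U) contributes 4 new; branch {V=0, Y=0, Z=1} (X, W, U) contributes 2 new; branch {U=1, V=0, Z=1} (X, Y, W) contributes 2 new; branch {V=0, X=1, Z=1} (Y, W, U) contributes 0 new; branch {U=0, X=1, Z=1} (Y, W, V) contributes 4 new; branch {X=1, Y=0, Z=1} (W, V, U) contributes 2 new; branch {U=1, X=1, Z=1} (Y, W, V) contributes 2 new; branch {X=1, Z=1} (Y, W, V, U) contributes 0 new. Total: 24.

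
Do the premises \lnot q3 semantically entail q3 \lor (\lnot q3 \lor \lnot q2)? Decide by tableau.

Initial set: {T \lnot q3; F (q3 \lor (\lnot q3 \lor \lnot q2))}.
F (q3 \lor (\lnot q3 \lor \lnot q2)): α-rule — add F q3, F (\lnot q3 \lor \lnot q2).
F (\lnot q3 \lor \lnot q2): α-rule — add F \lnot q3, F \lnot q2.
× closes — contains both q3 and \lnot q3.
All 1 branch closes.
Every branch closed, so the premises entail the conclusion.

Yes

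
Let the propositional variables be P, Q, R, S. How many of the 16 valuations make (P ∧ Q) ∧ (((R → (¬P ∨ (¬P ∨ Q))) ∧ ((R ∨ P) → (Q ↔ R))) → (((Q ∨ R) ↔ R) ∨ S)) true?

4

Initial set: {((P ∧ Q) ∧ (((R → (¬P ∨ (¬P ∨ Q))) ∧ ((R ∨ P) → (Q ↔ R))) → (((Q ∨ R) ↔ R) ∨ S)))}.
((P ∧ Q) ∧ (((R → (¬P ∨ (¬P ∨ Q))) ∧ ((R ∨ P) → (Q ↔ R))) → (((Q ∨ R) ↔ R) ∨ S))): α-rule — add (P ∧ Q), (((R → (¬P ∨ (¬P ∨ Q))) ∧ ((R ∨ P) → (Q ↔ R))) → (((Q ∨ R) ↔ R) ∨ S)).
(P ∧ Q): α-rule — add P, Q.
(((R → (¬P ∨ (¬P ∨ Q))) ∧ ((R ∨ P) → (Q ↔ R))) → (((Q ∨ R) ↔ R) ∨ S)): β-rule — branch into ¬((R → (¬P ∨ (¬P ∨ Q))) ∧ ((R ∨ P) → (Q ↔ R)))  //  (((Q ∨ R) ↔ R) ∨ S).
  branch 1 (add ¬((R → (¬P ∨ (¬P ∨ Q))) ∧ ((R ∨ P) → (Q ↔ R)))):
    ¬((R → (¬P ∨ (¬P ∨ Q))) ∧ ((R ∨ P) → (Q ↔ R))): β-rule — branch into ¬(R → (¬P ∨ (¬P ∨ Q)))  //  ¬((R ∨ P) → (Q ↔ R)).
      branch 1.1 (add ¬(R → (¬P ∨ (¬P ∨ Q)))):
        ¬(R → (¬P ∨ (¬P ∨ Q))): α-rule — add R, ¬(¬P ∨ (¬P ∨ Q)).
        ¬(¬P ∨ (¬P ∨ Q)): α-rule — add ¬¬P, ¬(¬P ∨ Q).
        ¬(¬P ∨ Q): α-rule — add ¬¬P, ¬Q.
        × closes — contains both Q and ¬Q.
      branch 1.2 (add ¬((R ∨ P) → (Q ↔ R))):
        ¬((R ∨ P) → (Q ↔ R)): α-rule — add (R ∨ P), ¬(Q ↔ R).
        (R ∨ P): β-rule — branch into R  //  P.
          branch 1.2.1 (add R):
            ¬(Q ↔ R): β-rule — branch into Q, ¬R  //  ¬Q, R.
              branch 1.2.1.1 (add Q, ¬R):
                × closes — contains both R and ¬R.
              branch 1.2.1.2 (add ¬Q, R):
                × closes — contains both Q and ¬Q.
          branch 1.2.2 (add P):
            ¬(Q ↔ R): β-rule — branch into Q, ¬R  //  ¬Q, R.
              branch 1.2.2.1 (add Q, ¬R):
                ○ open, literals {P=true, Q=true, R=false}.
              branch 1.2.2.2 (add ¬Q, R):
                × closes — contains both Q and ¬Q.
  branch 2 (add (((Q ∨ R) ↔ R) ∨ S)):
    (((Q ∨ R) ↔ R) ∨ S): β-rule — branch into ((Q ∨ R) ↔ R)  //  S.
      branch 2.1 (add ((Q ∨ R) ↔ R)):
        ((Q ∨ R) ↔ R): β-rule — branch into (Q ∨ R), R  //  ¬(Q ∨ R), ¬R.
          branch 2.1.1 (add (Q ∨ R), R):
            (Q ∨ R): β-rule — branch into Q  //  R.
              branch 2.1.1.1 (add Q):
                ○ open, literals {P=true, Q=true, R=true}.
              branch 2.1.1.2 (add R):
                ○ open, literals {P=true, Q=true, R=true}.
          branch 2.1.2 (add ¬(Q ∨ R), ¬R):
            ¬(Q ∨ R): α-rule — add ¬Q, ¬R.
            × closes — contains both Q and ¬Q.
      branch 2.2 (add S):
        ○ open, literals {P=true, Q=true, S=true}.
5 branches closed, 4 open.
Each open branch fixes some atoms; the unmentioned ones are free. Counting distinct full assignments: branch {P=true, Q=true, R=false} (S) contributes 2 new; branch {P=true, Q=true, R=true} (S) contributes 2 new; branch {P=true, Q=true, R=true} (S) contributes 0 new; branch {P=true, Q=true, S=true} (R) contributes 0 new. Total: 4.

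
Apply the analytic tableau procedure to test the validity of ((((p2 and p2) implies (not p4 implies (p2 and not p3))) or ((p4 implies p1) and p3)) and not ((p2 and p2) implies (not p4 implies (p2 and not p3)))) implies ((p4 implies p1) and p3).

Valid

Assume the negation and expand:
Initial set: {not (((((p2 and p2) implies (not p4 implies (p2 and not p3))) or ((p4 implies p1) and p3)) and not ((p2 and p2) implies (not p4 implies (p2 and not p3)))) implies ((p4 implies p1) and p3))}.
not (((((p2 and p2) implies (not p4 implies (p2 and not p3))) or ((p4 implies p1) and p3)) and not ((p2 and p2) implies (not p4 implies (p2 and not p3)))) implies ((p4 implies p1) and p3)): α-rule — add ((((p2 and p2) implies (not p4 implies (p2 and not p3))) or ((p4 implies p1) and p3)) and not ((p2 and p2) implies (not p4 implies (p2 and not p3)))), not ((p4 implies p1) and p3).
((((p2 and p2) implies (not p4 implies (p2 and not p3))) or ((p4 implies p1) and p3)) and not ((p2 and p2) implies (not p4 implies (p2 and not p3)))): α-rule — add (((p2 and p2) implies (not p4 implies (p2 and not p3))) or ((p4 implies p1) and p3)), not ((p2 and p2) implies (not p4 implies (p2 and not p3))).
not ((p2 and p2) implies (not p4 implies (p2 and not p3))): α-rule — add (p2 and p2), not (not p4 implies (p2 and not p3)).
(p2 and p2): α-rule — add p2, p2.
not (not p4 implies (p2 and not p3)): α-rule — add not p4, not (p2 and not p3).
not ((p4 implies p1) and p3): β-rule — branch into not (p4 implies p1)  //  not p3.
  branch 1 (add not (p4 implies p1)):
    not (p4 implies p1): α-rule — add p4, not p1.
    × closes — contains both p4 and not p4.
  branch 2 (add not p3):
    (((p2 and p2) implies (not p4 implies (p2 and not p3))) or ((p4 implies p1) and p3)): β-rule — branch into ((p2 and p2) implies (not p4 implies (p2 and not p3)))  //  ((p4 implies p1) and p3).
      branch 2.1 (add ((p2 and p2) implies (not p4 implies (p2 and not p3)))):
        not (p2 and not p3): β-rule — branch into not p2  //  not not p3.
          branch 2.1.1 (add not p2):
            × closes — contains both p2 and not p2.
          branch 2.1.2 (add not not p3):
            × closes — contains both p3 and not p3.
      branch 2.2 (add ((p4 implies p1) and p3)):
        ((p4 implies p1) and p3): α-rule — add (p4 implies p1), p3.
        × closes — contains both p3 and not p3.
All 4 branches close.
Every branch closed, so the negation is unsatisfiable and the formula is valid.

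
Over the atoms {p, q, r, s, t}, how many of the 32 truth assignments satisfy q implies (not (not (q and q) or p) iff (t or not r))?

24

Initial set: {(q implies (not (not (q and q) or p) iff (t or not r)))}.
(q implies (not (not (q and q) or p) iff (t or not r))): β-rule — branch into not q  //  (not (not (q and q) or p) iff (t or not r)).
  branch 1 (add not q):
    ○ open, literals {q=0}.
  branch 2 (add (not (not (q and q) or p) iff (t or not r))):
    (not (not (q and q) or p) iff (t or not r)): β-rule — branch into not (not (q and q) or p), (t or not r)  //  not not (not (q and q) or p), not (t or not r).
      branch 2.1 (add not (not (q and q) or p), (t or not r)):
        not (not (q and q) or p): α-rule — add not not (q and q), not p.
        not not (q and q): α-rule — add q, q.
        (t or not r): β-rule — branch into t  //  not r.
          branch 2.1.1 (add t):
            ○ open, literals {p=0, q=1, t=1}.
          branch 2.1.2 (add not r):
            ○ open, literals {p=0, q=1, r=0}.
      branch 2.2 (add not not (not (q and q) or p), not (t or not r)):
        not (t or not r): α-rule — add not t, not not r.
        not not (not (q and q) or p): β-rule — branch into not (q and q)  //  p.
          branch 2.2.1 (add not (q and q)):
            not (q and q): β-rule — branch into not q  //  not q.
              branch 2.2.1.1 (add not q):
                ○ open, literals {q=0, r=1, t=0}.
              branch 2.2.1.2 (add not q):
                ○ open, literals {q=0, r=1, t=0}.
          branch 2.2.2 (add p):
            ○ open, literals {p=1, r=1, t=0}.
0 branches closed, 6 open.
Each open branch fixes some atoms; the unmentioned ones are free. Counting distinct full assignments: branch {q=0} (p, r, s, t) contributes 16 new; branch {p=0, q=1, t=1} (r, s) contributes 4 new; branch {p=0, q=1, r=0} (s, t) contributes 2 new; branch {q=0, r=1, t=0} (p, s) contributes 0 new; branch {q=0, r=1, t=0} (p, s) contributes 0 new; branch {p=1, r=1, t=0} (q, s) contributes 2 new. Total: 24.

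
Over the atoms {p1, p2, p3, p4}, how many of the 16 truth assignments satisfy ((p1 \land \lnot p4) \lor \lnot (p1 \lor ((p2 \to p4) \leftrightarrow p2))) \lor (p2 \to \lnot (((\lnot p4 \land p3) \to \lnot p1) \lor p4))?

12

Initial set: {(((p1 \land \lnot p4) \lor \lnot (p1 \lor ((p2 \to p4) \leftrightarrow p2))) \lor (p2 \to \lnot (((\lnot p4 \land p3) \to \lnot p1) \lor p4)))}.
(((p1 \land \lnot p4) \lor \lnot (p1 \lor ((p2 \to p4) \leftrightarrow p2))) \lor (p2 \to \lnot (((\lnot p4 \land p3) \to \lnot p1) \lor p4))): β-rule — branch into ((p1 \land \lnot p4) \lor \lnot (p1 \lor ((p2 \to p4) \leftrightarrow p2)))  //  (p2 \to \lnot (((\lnot p4 \land p3) \to \lnot p1) \lor p4)).
  branch 1 (add ((p1 \land \lnot p4) \lor \lnot (p1 \lor ((p2 \to p4) \leftrightarrow p2)))):
    ((p1 \land \lnot p4) \lor \lnot (p1 \lor ((p2 \to p4) \leftrightarrow p2))): β-rule — branch into (p1 \land \lnot p4)  //  \lnot (p1 \lor ((p2 \to p4) \leftrightarrow p2)).
      branch 1.1 (add (p1 \land \lnot p4)):
        (p1 \land \lnot p4): α-rule — add p1, \lnot p4.
        ○ open, literals {p1=1, p4=0}.
      branch 1.2 (add \lnot (p1 \lor ((p2 \to p4) \leftrightarrow p2))):
        \lnot (p1 \lor ((p2 \to p4) \leftrightarrow p2)): α-rule — add \lnot p1, \lnot ((p2 \to p4) \leftrightarrow p2).
        \lnot ((p2 \to p4) \leftrightarrow p2): β-rule — branch into (p2 \to p4), \lnot p2  //  \lnot (p2 \to p4), p2.
          branch 1.2.1 (add (p2 \to p4), \lnot p2):
            (p2 \to p4): β-rule — branch into \lnot p2  //  p4.
              branch 1.2.1.1 (add \lnot p2):
                ○ open, literals {p1=0, p2=0}.
              branch 1.2.1.2 (add p4):
                ○ open, literals {p1=0, p2=0, p4=1}.
          branch 1.2.2 (add \lnot (p2 \to p4), p2):
            \lnot (p2 \to p4): α-rule — add p2, \lnot p4.
            ○ open, literals {p1=0, p2=1, p4=0}.
  branch 2 (add (p2 \to \lnot (((\lnot p4 \land p3) \to \lnot p1) \lor p4))):
    (p2 \to \lnot (((\lnot p4 \land p3) \to \lnot p1) \lor p4)): β-rule — branch into \lnot p2  //  \lnot (((\lnot p4 \land p3) \to \lnot p1) \lor p4).
      branch 2.1 (add \lnot p2):
        ○ open, literals {p2=0}.
      branch 2.2 (add \lnot (((\lnot p4 \land p3) \to \lnot p1) \lor p4)):
        \lnot (((\lnot p4 \land p3) \to \lnot p1) \lor p4): α-rule — add \lnot ((\lnot p4 \land p3) \to \lnot p1), \lnot p4.
        \lnot ((\lnot p4 \land p3) \to \lnot p1): α-rule — add (\lnot p4 \land p3), \lnot \lnot p1.
        (\lnot p4 \land p3): α-rule — add \lnot p4, p3.
        ○ open, literals {p1=1, p3=1, p4=0}.
0 branches closed, 6 open.
Each open branch fixes some atoms; the unmentioned ones are free. Counting distinct full assignments: branch {p1=1, p4=0} (p2, p3) contributes 4 new; branch {p1=0, p2=0} (p3, p4) contributes 4 new; branch {p1=0, p2=0, p4=1} (p3) contributes 0 new; branch {p1=0, p2=1, p4=0} (p3) contributes 2 new; branch {p2=0} (p1, p3, p4) contributes 2 new; branch {p1=1, p3=1, p4=0} (p2) contributes 0 new. Total: 12.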